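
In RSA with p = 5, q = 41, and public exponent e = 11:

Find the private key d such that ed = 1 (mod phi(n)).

Step 1: n = 5 * 41 = 205.
Step 2: phi(n) = 4 * 40 = 160.
Step 3: Find d such that 11 * d = 1 (mod 160).
Step 4: d = 11^(-1) mod 160 = 131.
Verification: 11 * 131 = 1441 = 9 * 160 + 1.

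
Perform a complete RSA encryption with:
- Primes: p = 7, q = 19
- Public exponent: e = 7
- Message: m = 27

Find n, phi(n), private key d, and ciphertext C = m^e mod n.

Step 1: n = 7 * 19 = 133.
Step 2: phi(n) = (7-1)(19-1) = 6 * 18 = 108.
Step 3: Find d = 7^(-1) mod 108 = 31.
  Verify: 7 * 31 = 217 = 1 (mod 108).
Step 4: C = 27^7 mod 133 = 27.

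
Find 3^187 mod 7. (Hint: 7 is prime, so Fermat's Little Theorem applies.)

Step 1: Since 7 is prime, by Fermat's Little Theorem: 3^6 = 1 (mod 7).
Step 2: Reduce exponent: 187 mod 6 = 1.
Step 3: So 3^187 = 3^1 (mod 7).
Step 4: 3^1 mod 7 = 3.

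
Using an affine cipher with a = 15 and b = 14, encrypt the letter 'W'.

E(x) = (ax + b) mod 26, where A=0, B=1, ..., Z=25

Step 1: Convert 'W' to number: x = 22.
Step 2: E(22) = (15 * 22 + 14) mod 26 = 344 mod 26 = 6.
Step 3: Convert 6 back to letter: G.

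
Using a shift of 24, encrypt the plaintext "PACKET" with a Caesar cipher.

Step 1: For each letter, shift forward by 24 positions (mod 26).
  P (position 15) -> position (15+24) mod 26 = 13 -> N
  A (position 0) -> position (0+24) mod 26 = 24 -> Y
  C (position 2) -> position (2+24) mod 26 = 0 -> A
  K (position 10) -> position (10+24) mod 26 = 8 -> I
  E (position 4) -> position (4+24) mod 26 = 2 -> C
  T (position 19) -> position (19+24) mod 26 = 17 -> R
Result: NYAICR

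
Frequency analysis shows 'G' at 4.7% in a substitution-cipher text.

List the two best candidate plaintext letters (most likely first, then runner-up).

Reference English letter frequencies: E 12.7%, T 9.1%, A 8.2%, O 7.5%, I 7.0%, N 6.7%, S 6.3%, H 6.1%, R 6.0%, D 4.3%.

Step 1: Observed frequency of 'G' is 4.7%.
Step 2: Compute distances to each reference frequency and sort:
  D (4.3%): difference = 0.4% <-- BEST
  R (6.0%): difference = 1.3% <-- RUNNER-UP
  H (6.1%): difference = 1.4%
  S (6.3%): difference = 1.6%
  N (6.7%): difference = 2.0%
Step 3: Most likely is 'D' (4.3%, diff 0.4%); second most likely is 'R' (6.0%, diff 1.3%).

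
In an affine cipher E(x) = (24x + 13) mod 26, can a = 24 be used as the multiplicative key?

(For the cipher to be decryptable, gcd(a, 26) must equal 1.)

Step 1: Compute gcd(24, 26).
Step 2: gcd(24, 26) = 2.
Since gcd = 2 != 1, 24 shares a common factor with 26, so it cannot be used.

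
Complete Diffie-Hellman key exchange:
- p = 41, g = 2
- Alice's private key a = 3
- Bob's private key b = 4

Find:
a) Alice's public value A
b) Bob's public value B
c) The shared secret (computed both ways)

Step 1: A = g^a mod p = 2^3 mod 41 = 8.
Step 2: B = g^b mod p = 2^4 mod 41 = 16.
Step 3: Alice computes s = B^a mod p = 16^3 mod 41 = 37.
Step 4: Bob computes s = A^b mod p = 8^4 mod 41 = 37.
Both sides agree: shared secret = 37.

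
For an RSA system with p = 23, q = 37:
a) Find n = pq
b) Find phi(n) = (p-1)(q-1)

Step 1: n = p * q = 23 * 37 = 851.
Step 2: phi(n) = (p-1)(q-1) = 22 * 36 = 792.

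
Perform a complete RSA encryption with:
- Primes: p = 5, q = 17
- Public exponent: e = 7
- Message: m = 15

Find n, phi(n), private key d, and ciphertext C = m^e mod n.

Step 1: n = 5 * 17 = 85.
Step 2: phi(n) = (5-1)(17-1) = 4 * 16 = 64.
Step 3: Find d = 7^(-1) mod 64 = 55.
  Verify: 7 * 55 = 385 = 1 (mod 64).
Step 4: C = 15^7 mod 85 = 25.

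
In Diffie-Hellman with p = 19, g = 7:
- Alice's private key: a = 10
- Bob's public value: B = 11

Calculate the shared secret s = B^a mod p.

Step 1: s = B^a mod p = 11^10 mod 19.
  11^1 mod 19 = 11
  11^2 mod 19 = (11 * 11) mod 19 = 7
  11^3 mod 19 = (7 * 11) mod 19 = 1
  11^4 mod 19 = (1 * 11) mod 19 = 11
  11^5 mod 19 = (11 * 11) mod 19 = 7
  11^6 mod 19 = (7 * 11) mod 19 = 1
  11^7 mod 19 = (1 * 11) mod 19 = 11
  11^8 mod 19 = (11 * 11) mod 19 = 7
  11^9 mod 19 = (7 * 11) mod 19 = 1
  11^10 mod 19 = (1 * 11) mod 19 = 11
Result: shared secret = 11.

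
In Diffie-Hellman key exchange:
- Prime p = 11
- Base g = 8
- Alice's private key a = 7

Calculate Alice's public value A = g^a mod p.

Step 1: A = g^a mod p = 8^7 mod 11.
  8^1 mod 11 = 8
  8^2 mod 11 = (8 * 8) mod 11 = 9
  8^3 mod 11 = (9 * 8) mod 11 = 6
  8^4 mod 11 = (6 * 8) mod 11 = 4
  8^5 mod 11 = (4 * 8) mod 11 = 10
  8^6 mod 11 = (10 * 8) mod 11 = 3
  8^7 mod 11 = (3 * 8) mod 11 = 2
Result: A = 2.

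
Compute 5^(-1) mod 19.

Step 1: We need x such that 5 * x = 1 (mod 19).
Step 2: Using the extended Euclidean algorithm or trial:
  5 * 4 = 20 = 1 * 19 + 1.
Step 3: Since 20 mod 19 = 1, the inverse is x = 4.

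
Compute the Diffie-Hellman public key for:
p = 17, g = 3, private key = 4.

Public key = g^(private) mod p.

Step 1: A = g^a mod p = 3^4 mod 17.
  3^1 mod 17 = 3
  3^2 mod 17 = (3 * 3) mod 17 = 9
  3^3 mod 17 = (9 * 3) mod 17 = 10
  3^4 mod 17 = (10 * 3) mod 17 = 13
Result: A = 13.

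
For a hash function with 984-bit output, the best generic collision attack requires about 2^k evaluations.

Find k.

Step 1: The hash has a 984-bit output.
Step 2: Collision resistance means it should be infeasible to find any x != y with h(x) = h(y).
By the birthday bound, a generic collision search succeeds after about sqrt(2^984) = 2^(984/2) = 2^492 evaluations.
Step 3: Security level = 492 bits.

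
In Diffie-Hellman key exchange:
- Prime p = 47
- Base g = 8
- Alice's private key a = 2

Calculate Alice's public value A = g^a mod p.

Step 1: A = g^a mod p = 8^2 mod 47.
  8^1 mod 47 = 8
  8^2 mod 47 = (8 * 8) mod 47 = 17
Result: A = 17.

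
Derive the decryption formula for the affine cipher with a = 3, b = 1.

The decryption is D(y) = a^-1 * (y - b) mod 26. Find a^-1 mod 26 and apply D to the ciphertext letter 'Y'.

Step 1: Find a^-1, the modular inverse of 3 mod 26.
Step 2: We need 3 * a^-1 = 1 (mod 26).
Step 3: 3 * 9 = 27 = 1 * 26 + 1, so a^-1 = 9.
Step 4: D(y) = 9(y - 1) mod 26.
Step 5: Apply to 'Y' (y = 24): D(24) = 9 * (24 - 1) mod 26 = 9 * 23 mod 26 = 25 -> 'Z'.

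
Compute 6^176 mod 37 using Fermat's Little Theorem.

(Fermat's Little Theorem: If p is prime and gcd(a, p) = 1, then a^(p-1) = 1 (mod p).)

Step 1: Since 37 is prime, by Fermat's Little Theorem: 6^36 = 1 (mod 37).
Step 2: Reduce exponent: 176 mod 36 = 32.
Step 3: So 6^176 = 6^32 (mod 37).
Step 4: 6^32 mod 37 = 1.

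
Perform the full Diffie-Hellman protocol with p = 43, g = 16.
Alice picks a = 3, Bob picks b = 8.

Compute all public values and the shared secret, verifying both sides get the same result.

Step 1: A = g^a mod p = 16^3 mod 43 = 11.
Step 2: B = g^b mod p = 16^8 mod 43 = 16.
Step 3: Alice computes s = B^a mod p = 16^3 mod 43 = 11.
Step 4: Bob computes s = A^b mod p = 11^8 mod 43 = 11.
Both sides agree: shared secret = 11.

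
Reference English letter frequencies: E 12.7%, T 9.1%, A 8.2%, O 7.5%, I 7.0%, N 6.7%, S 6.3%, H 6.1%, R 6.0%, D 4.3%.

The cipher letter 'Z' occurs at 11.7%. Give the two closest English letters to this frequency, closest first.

Step 1: Observed frequency of 'Z' is 11.7%.
Step 2: Compute distances to each reference frequency and sort:
  E (12.7%): difference = 1.0% <-- BEST
  T (9.1%): difference = 2.6% <-- RUNNER-UP
  A (8.2%): difference = 3.5%
  O (7.5%): difference = 4.2%
  I (7.0%): difference = 4.7%
Step 3: Most likely is 'E' (12.7%, diff 1.0%); second most likely is 'T' (9.1%, diff 2.6%).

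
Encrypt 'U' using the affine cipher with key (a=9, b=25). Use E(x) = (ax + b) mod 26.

Step 1: Convert 'U' to number: x = 20.
Step 2: E(20) = (9 * 20 + 25) mod 26 = 205 mod 26 = 23.
Step 3: Convert 23 back to letter: X.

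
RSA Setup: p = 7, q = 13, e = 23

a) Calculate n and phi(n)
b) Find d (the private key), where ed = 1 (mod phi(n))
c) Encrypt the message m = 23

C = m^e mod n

Step 1: n = 7 * 13 = 91.
Step 2: phi(n) = (7-1)(13-1) = 6 * 12 = 72.
Step 3: Find d = 23^(-1) mod 72 = 47.
  Verify: 23 * 47 = 1081 = 1 (mod 72).
Step 4: C = 23^23 mod 91 = 4.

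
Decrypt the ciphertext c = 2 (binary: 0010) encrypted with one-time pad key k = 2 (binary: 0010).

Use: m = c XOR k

Step 1: XOR ciphertext with key:
  Ciphertext: 0010
  Key:        0010
  XOR:        0000
Step 2: Plaintext = 0000 = 0 in decimal.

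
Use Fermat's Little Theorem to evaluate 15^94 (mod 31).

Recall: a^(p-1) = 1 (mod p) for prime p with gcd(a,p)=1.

Step 1: Since 31 is prime, by Fermat's Little Theorem: 15^30 = 1 (mod 31).
Step 2: Reduce exponent: 94 mod 30 = 4.
Step 3: So 15^94 = 15^4 (mod 31).
Step 4: 15^4 mod 31 = 2.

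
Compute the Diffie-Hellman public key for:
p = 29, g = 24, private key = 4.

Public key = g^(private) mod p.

Step 1: A = g^a mod p = 24^4 mod 29.
  24^1 mod 29 = 24
  24^2 mod 29 = (24 * 24) mod 29 = 25
  24^3 mod 29 = (25 * 24) mod 29 = 20
  24^4 mod 29 = (20 * 24) mod 29 = 16
Result: A = 16.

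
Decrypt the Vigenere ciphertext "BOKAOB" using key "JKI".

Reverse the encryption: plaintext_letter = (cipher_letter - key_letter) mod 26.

Step 1: Extend key: JKIJKI
Step 2: Decrypt each letter (c - k) mod 26:
  B(1) - J(9) = (1-9) mod 26 = 18 = S
  O(14) - K(10) = (14-10) mod 26 = 4 = E
  K(10) - I(8) = (10-8) mod 26 = 2 = C
  A(0) - J(9) = (0-9) mod 26 = 17 = R
  O(14) - K(10) = (14-10) mod 26 = 4 = E
  B(1) - I(8) = (1-8) mod 26 = 19 = T
Plaintext: SECRET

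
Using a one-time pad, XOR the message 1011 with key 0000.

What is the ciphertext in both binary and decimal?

Step 1: Write out the XOR operation bit by bit:
  Message: 1011
  Key:     0000
  XOR:     1011
Step 2: Convert to decimal: 1011 = 11.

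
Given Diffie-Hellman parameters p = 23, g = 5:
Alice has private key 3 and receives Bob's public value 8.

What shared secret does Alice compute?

Step 1: s = B^a mod p = 8^3 mod 23.
  8^1 mod 23 = 8
  8^2 mod 23 = (8 * 8) mod 23 = 18
  8^3 mod 23 = (18 * 8) mod 23 = 6
Result: shared secret = 6.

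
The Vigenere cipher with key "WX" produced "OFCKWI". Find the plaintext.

Step 1: Extend key: WXWXWX
Step 2: Decrypt each letter (c - k) mod 26:
  O(14) - W(22) = (14-22) mod 26 = 18 = S
  F(5) - X(23) = (5-23) mod 26 = 8 = I
  C(2) - W(22) = (2-22) mod 26 = 6 = G
  K(10) - X(23) = (10-23) mod 26 = 13 = N
  W(22) - W(22) = (22-22) mod 26 = 0 = A
  I(8) - X(23) = (8-23) mod 26 = 11 = L
Plaintext: SIGNAL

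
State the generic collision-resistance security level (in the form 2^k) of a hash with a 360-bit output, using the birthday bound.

Step 1: The birthday paradox gives collision probability ~50% after sqrt(2^n) = 2^(n/2) hashes.
Step 2: For 360-bit output: 2^(360/2) = 2^180.
Step 3: Approximately 2^180 hash computations needed.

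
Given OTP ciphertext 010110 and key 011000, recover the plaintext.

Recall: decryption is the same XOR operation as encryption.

Step 1: XOR ciphertext with key:
  Ciphertext: 010110
  Key:        011000
  XOR:        001110
Step 2: Plaintext = 001110 = 14 in decimal.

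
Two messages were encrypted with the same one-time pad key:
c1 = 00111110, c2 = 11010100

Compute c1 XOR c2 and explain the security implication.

Step 1: c1 XOR c2 = (m1 XOR k) XOR (m2 XOR k).
Step 2: By XOR associativity/commutativity: = m1 XOR m2 XOR k XOR k = m1 XOR m2.
Step 3: 00111110 XOR 11010100 = 11101010 = 234.
Step 4: The key cancels out! An attacker learns m1 XOR m2 = 234, revealing the relationship between plaintexts.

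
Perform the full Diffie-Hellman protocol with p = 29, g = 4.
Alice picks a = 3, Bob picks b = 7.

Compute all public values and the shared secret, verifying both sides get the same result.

Step 1: A = g^a mod p = 4^3 mod 29 = 6.
Step 2: B = g^b mod p = 4^7 mod 29 = 28.
Step 3: Alice computes s = B^a mod p = 28^3 mod 29 = 28.
Step 4: Bob computes s = A^b mod p = 6^7 mod 29 = 28.
Both sides agree: shared secret = 28.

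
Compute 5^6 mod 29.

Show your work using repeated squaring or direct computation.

Step 1: Compute 5^6 mod 29 step by step, reducing modulo 29 at each step.
  5^1 mod 29 = 5
  5^2 mod 29 = (5 * 5) mod 29 = 25
  5^3 mod 29 = (25 * 5) mod 29 = 9
  5^4 mod 29 = (9 * 5) mod 29 = 16
  5^5 mod 29 = (16 * 5) mod 29 = 22
  5^6 mod 29 = (22 * 5) mod 29 = 23
Step 2: Result = 23.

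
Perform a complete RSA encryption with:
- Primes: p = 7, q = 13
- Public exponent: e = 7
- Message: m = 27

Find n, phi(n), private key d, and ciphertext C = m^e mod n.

Step 1: n = 7 * 13 = 91.
Step 2: phi(n) = (7-1)(13-1) = 6 * 12 = 72.
Step 3: Find d = 7^(-1) mod 72 = 31.
  Verify: 7 * 31 = 217 = 1 (mod 72).
Step 4: C = 27^7 mod 91 = 27.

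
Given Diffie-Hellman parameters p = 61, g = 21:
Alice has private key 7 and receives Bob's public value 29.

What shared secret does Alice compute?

Step 1: s = B^a mod p = 29^7 mod 61.
  29^1 mod 61 = 29
  29^2 mod 61 = (29 * 29) mod 61 = 48
  29^3 mod 61 = (48 * 29) mod 61 = 50
  29^4 mod 61 = (50 * 29) mod 61 = 47
  29^5 mod 61 = (47 * 29) mod 61 = 21
  29^6 mod 61 = (21 * 29) mod 61 = 60
  29^7 mod 61 = (60 * 29) mod 61 = 32
Result: shared secret = 32.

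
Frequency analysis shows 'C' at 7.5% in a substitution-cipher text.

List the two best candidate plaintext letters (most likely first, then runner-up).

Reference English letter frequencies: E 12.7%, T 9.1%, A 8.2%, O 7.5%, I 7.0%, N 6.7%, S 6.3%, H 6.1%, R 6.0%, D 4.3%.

Step 1: Observed frequency of 'C' is 7.5%.
Step 2: Compute distances to each reference frequency and sort:
  O (7.5%): difference = 0.0% <-- BEST
  I (7.0%): difference = 0.5% <-- RUNNER-UP
  A (8.2%): difference = 0.7%
  N (6.7%): difference = 0.8%
  S (6.3%): difference = 1.2%
Step 3: Most likely is 'O' (7.5%, diff 0.0%); second most likely is 'I' (7.0%, diff 0.5%).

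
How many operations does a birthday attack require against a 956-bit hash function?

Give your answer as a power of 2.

Step 1: The birthday paradox gives collision probability ~50% after sqrt(2^n) = 2^(n/2) hashes.
Step 2: For 956-bit output: 2^(956/2) = 2^478.
Step 3: Approximately 2^478 hash computations needed.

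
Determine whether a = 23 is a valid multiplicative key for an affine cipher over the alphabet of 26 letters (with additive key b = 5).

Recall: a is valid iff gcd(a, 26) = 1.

Step 1: Compute gcd(23, 26).
Step 2: gcd(23, 26) = 1.
Since gcd = 1, 23 is coprime with 26, so it is a valid key.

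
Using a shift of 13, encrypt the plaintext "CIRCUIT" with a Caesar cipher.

Step 1: For each letter, shift forward by 13 positions (mod 26).
  C (position 2) -> position (2+13) mod 26 = 15 -> P
  I (position 8) -> position (8+13) mod 26 = 21 -> V
  R (position 17) -> position (17+13) mod 26 = 4 -> E
  C (position 2) -> position (2+13) mod 26 = 15 -> P
  U (position 20) -> position (20+13) mod 26 = 7 -> H
  I (position 8) -> position (8+13) mod 26 = 21 -> V
  T (position 19) -> position (19+13) mod 26 = 6 -> G
Result: PVEPHVG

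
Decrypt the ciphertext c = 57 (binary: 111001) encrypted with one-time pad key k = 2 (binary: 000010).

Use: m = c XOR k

Step 1: XOR ciphertext with key:
  Ciphertext: 111001
  Key:        000010
  XOR:        111011
Step 2: Plaintext = 111011 = 59 in decimal.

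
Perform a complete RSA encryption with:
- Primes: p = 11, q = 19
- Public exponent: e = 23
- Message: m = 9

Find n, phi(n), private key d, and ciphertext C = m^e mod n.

Step 1: n = 11 * 19 = 209.
Step 2: phi(n) = (11-1)(19-1) = 10 * 18 = 180.
Step 3: Find d = 23^(-1) mod 180 = 47.
  Verify: 23 * 47 = 1081 = 1 (mod 180).
Step 4: C = 9^23 mod 209 = 168.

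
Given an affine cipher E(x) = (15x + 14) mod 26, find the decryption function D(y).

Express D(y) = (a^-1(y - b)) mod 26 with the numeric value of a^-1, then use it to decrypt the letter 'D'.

Step 1: Find a^-1, the modular inverse of 15 mod 26.
Step 2: We need 15 * a^-1 = 1 (mod 26).
Step 3: 15 * 7 = 105 = 4 * 26 + 1, so a^-1 = 7.
Step 4: D(y) = 7(y - 14) mod 26.
Step 5: Apply to 'D' (y = 3): D(3) = 7 * (3 - 14) mod 26 = 7 * -11 mod 26 = 1 -> 'B'.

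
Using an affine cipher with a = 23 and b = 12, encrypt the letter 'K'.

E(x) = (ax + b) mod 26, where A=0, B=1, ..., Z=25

Step 1: Convert 'K' to number: x = 10.
Step 2: E(10) = (23 * 10 + 12) mod 26 = 242 mod 26 = 8.
Step 3: Convert 8 back to letter: I.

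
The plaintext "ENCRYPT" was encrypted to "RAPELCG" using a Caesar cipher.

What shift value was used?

Step 1: Compare first letters: E (position 4) -> R (position 17).
Step 2: Shift = (17 - 4) mod 26 = 13.
The shift value is 13.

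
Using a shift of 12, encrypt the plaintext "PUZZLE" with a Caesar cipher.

Step 1: For each letter, shift forward by 12 positions (mod 26).
  P (position 15) -> position (15+12) mod 26 = 1 -> B
  U (position 20) -> position (20+12) mod 26 = 6 -> G
  Z (position 25) -> position (25+12) mod 26 = 11 -> L
  Z (position 25) -> position (25+12) mod 26 = 11 -> L
  L (position 11) -> position (11+12) mod 26 = 23 -> X
  E (position 4) -> position (4+12) mod 26 = 16 -> Q
Result: BGLLXQ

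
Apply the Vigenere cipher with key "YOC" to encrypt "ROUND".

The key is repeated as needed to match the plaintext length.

Step 1: Repeat key to match plaintext length:
  Plaintext: ROUND
  Key:       YOCYO
Step 2: Encrypt each letter:
  R(17) + Y(24) = (17+24) mod 26 = 15 = P
  O(14) + O(14) = (14+14) mod 26 = 2 = C
  U(20) + C(2) = (20+2) mod 26 = 22 = W
  N(13) + Y(24) = (13+24) mod 26 = 11 = L
  D(3) + O(14) = (3+14) mod 26 = 17 = R
Ciphertext: PCWLR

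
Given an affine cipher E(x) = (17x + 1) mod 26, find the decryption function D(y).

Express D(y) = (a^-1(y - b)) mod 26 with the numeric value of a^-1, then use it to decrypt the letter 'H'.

Step 1: Find a^-1, the modular inverse of 17 mod 26.
Step 2: We need 17 * a^-1 = 1 (mod 26).
Step 3: 17 * 23 = 391 = 15 * 26 + 1, so a^-1 = 23.
Step 4: D(y) = 23(y - 1) mod 26.
Step 5: Apply to 'H' (y = 7): D(7) = 23 * (7 - 1) mod 26 = 23 * 6 mod 26 = 8 -> 'I'.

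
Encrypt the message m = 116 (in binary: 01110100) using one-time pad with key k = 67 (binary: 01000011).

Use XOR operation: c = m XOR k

Step 1: Write out the XOR operation bit by bit:
  Message: 01110100
  Key:     01000011
  XOR:     00110111
Step 2: Convert to decimal: 00110111 = 55.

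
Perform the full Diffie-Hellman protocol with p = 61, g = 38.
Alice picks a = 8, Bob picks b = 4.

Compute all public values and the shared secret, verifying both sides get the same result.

Step 1: A = g^a mod p = 38^8 mod 61 = 58.
Step 2: B = g^b mod p = 38^4 mod 61 = 34.
Step 3: Alice computes s = B^a mod p = 34^8 mod 61 = 20.
Step 4: Bob computes s = A^b mod p = 58^4 mod 61 = 20.
Both sides agree: shared secret = 20.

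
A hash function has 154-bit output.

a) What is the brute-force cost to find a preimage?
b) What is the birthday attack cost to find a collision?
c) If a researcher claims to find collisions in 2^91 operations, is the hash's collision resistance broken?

Step 1: Preimage resistance requires brute-force of 2^154 operations.
Step 2: Collision resistance (birthday bound) = 2^(154/2) = 2^77.
Step 3: The claimed attack costs 2^91 operations.
Step 4: Since 2^91 >= 2^77, the claimed attack is no faster than the generic birthday attack, so this does not break collision resistance.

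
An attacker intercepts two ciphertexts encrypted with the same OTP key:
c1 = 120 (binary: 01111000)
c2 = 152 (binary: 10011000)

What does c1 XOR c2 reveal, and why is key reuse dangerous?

Step 1: c1 XOR c2 = (m1 XOR k) XOR (m2 XOR k).
Step 2: By XOR associativity/commutativity: = m1 XOR m2 XOR k XOR k = m1 XOR m2.
Step 3: 01111000 XOR 10011000 = 11100000 = 224.
Step 4: The key cancels out! An attacker learns m1 XOR m2 = 224, revealing the relationship between plaintexts.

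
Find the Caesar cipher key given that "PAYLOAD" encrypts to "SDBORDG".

Step 1: Compare first letters: P (position 15) -> S (position 18).
Step 2: Shift = (18 - 15) mod 26 = 3.
The shift value is 3.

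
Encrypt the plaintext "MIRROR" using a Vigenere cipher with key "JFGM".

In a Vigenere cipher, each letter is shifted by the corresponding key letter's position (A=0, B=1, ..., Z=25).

Step 1: Repeat key to match plaintext length:
  Plaintext: MIRROR
  Key:       JFGMJF
Step 2: Encrypt each letter:
  M(12) + J(9) = (12+9) mod 26 = 21 = V
  I(8) + F(5) = (8+5) mod 26 = 13 = N
  R(17) + G(6) = (17+6) mod 26 = 23 = X
  R(17) + M(12) = (17+12) mod 26 = 3 = D
  O(14) + J(9) = (14+9) mod 26 = 23 = X
  R(17) + F(5) = (17+5) mod 26 = 22 = W
Ciphertext: VNXDXW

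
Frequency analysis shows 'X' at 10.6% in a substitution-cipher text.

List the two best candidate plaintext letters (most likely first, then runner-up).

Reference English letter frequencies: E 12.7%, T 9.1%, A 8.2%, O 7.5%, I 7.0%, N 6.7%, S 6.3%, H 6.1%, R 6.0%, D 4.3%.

Step 1: Observed frequency of 'X' is 10.6%.
Step 2: Compute distances to each reference frequency and sort:
  T (9.1%): difference = 1.5% <-- BEST
  E (12.7%): difference = 2.1% <-- RUNNER-UP
  A (8.2%): difference = 2.4%
  O (7.5%): difference = 3.1%
  I (7.0%): difference = 3.6%
Step 3: Most likely is 'T' (9.1%, diff 1.5%); second most likely is 'E' (12.7%, diff 2.1%).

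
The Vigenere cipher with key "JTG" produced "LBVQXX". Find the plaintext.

Step 1: Extend key: JTGJTG
Step 2: Decrypt each letter (c - k) mod 26:
  L(11) - J(9) = (11-9) mod 26 = 2 = C
  B(1) - T(19) = (1-19) mod 26 = 8 = I
  V(21) - G(6) = (21-6) mod 26 = 15 = P
  Q(16) - J(9) = (16-9) mod 26 = 7 = H
  X(23) - T(19) = (23-19) mod 26 = 4 = E
  X(23) - G(6) = (23-6) mod 26 = 17 = R
Plaintext: CIPHER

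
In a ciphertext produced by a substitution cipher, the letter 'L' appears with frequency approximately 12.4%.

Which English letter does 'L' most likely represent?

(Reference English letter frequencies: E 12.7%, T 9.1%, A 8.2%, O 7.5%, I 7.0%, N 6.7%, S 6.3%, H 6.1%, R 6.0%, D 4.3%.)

Step 1: The observed frequency is 12.4%.
Step 2: Compare with English frequencies:
  E: 12.7% (difference: 0.3%) <-- closest
  T: 9.1% (difference: 3.3%)
  A: 8.2% (difference: 4.2%)
  O: 7.5% (difference: 4.9%)
  I: 7.0% (difference: 5.4%)
  N: 6.7% (difference: 5.7%)
  S: 6.3% (difference: 6.1%)
  H: 6.1% (difference: 6.3%)
  R: 6.0% (difference: 6.4%)
  D: 4.3% (difference: 8.1%)
Step 3: 'L' most likely represents 'E' (frequency 12.7%).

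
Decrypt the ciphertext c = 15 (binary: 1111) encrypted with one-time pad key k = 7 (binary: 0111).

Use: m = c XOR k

Step 1: XOR ciphertext with key:
  Ciphertext: 1111
  Key:        0111
  XOR:        1000
Step 2: Plaintext = 1000 = 8 in decimal.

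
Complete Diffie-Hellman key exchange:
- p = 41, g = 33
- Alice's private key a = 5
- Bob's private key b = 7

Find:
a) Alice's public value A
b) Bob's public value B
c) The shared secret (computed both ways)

Step 1: A = g^a mod p = 33^5 mod 41 = 32.
Step 2: B = g^b mod p = 33^7 mod 41 = 39.
Step 3: Alice computes s = B^a mod p = 39^5 mod 41 = 9.
Step 4: Bob computes s = A^b mod p = 32^7 mod 41 = 9.
Both sides agree: shared secret = 9.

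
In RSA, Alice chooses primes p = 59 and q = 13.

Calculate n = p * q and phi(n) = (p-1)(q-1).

Step 1: n = p * q = 59 * 13 = 767.
Step 2: phi(n) = (p-1)(q-1) = 58 * 12 = 696.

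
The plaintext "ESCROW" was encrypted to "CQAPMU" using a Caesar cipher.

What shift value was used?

Step 1: Compare first letters: E (position 4) -> C (position 2).
Step 2: Shift = (2 - 4) mod 26 = 24.
The shift value is 24.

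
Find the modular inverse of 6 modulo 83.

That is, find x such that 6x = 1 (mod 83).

Step 1: We need x such that 6 * x = 1 (mod 83).
Step 2: Using the extended Euclidean algorithm or trial:
  6 * 14 = 84 = 1 * 83 + 1.
Step 3: Since 84 mod 83 = 1, the inverse is x = 14.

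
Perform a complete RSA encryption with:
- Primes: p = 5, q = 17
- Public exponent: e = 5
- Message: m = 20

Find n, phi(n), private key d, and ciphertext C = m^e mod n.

Step 1: n = 5 * 17 = 85.
Step 2: phi(n) = (5-1)(17-1) = 4 * 16 = 64.
Step 3: Find d = 5^(-1) mod 64 = 13.
  Verify: 5 * 13 = 65 = 1 (mod 64).
Step 4: C = 20^5 mod 85 = 5.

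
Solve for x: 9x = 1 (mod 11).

Step 1: We need x such that 9 * x = 1 (mod 11).
Step 2: Using the extended Euclidean algorithm or trial:
  9 * 5 = 45 = 4 * 11 + 1.
Step 3: Since 45 mod 11 = 1, the inverse is x = 5.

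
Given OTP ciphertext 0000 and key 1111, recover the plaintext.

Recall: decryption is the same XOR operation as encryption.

Step 1: XOR ciphertext with key:
  Ciphertext: 0000
  Key:        1111
  XOR:        1111
Step 2: Plaintext = 1111 = 15 in decimal.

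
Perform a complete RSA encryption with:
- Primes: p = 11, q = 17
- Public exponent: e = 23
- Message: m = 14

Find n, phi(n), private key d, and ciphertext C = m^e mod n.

Step 1: n = 11 * 17 = 187.
Step 2: phi(n) = (11-1)(17-1) = 10 * 16 = 160.
Step 3: Find d = 23^(-1) mod 160 = 7.
  Verify: 23 * 7 = 161 = 1 (mod 160).
Step 4: C = 14^23 mod 187 = 159.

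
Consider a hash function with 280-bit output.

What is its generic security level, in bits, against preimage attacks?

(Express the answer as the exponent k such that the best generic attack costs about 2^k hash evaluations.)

Step 1: The hash has a 280-bit output.
Step 2: Preimage resistance means: given a digest h(x), it should be infeasible to find any input that hashes to it.
With a 280-bit output there are 2^280 possible digests, so a generic brute-force preimage search costs about 2^280 evaluations.
Step 3: Security level = 280 bits.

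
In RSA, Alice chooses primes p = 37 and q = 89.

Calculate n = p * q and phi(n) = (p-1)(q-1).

Step 1: n = p * q = 37 * 89 = 3293.
Step 2: phi(n) = (p-1)(q-1) = 36 * 88 = 3168.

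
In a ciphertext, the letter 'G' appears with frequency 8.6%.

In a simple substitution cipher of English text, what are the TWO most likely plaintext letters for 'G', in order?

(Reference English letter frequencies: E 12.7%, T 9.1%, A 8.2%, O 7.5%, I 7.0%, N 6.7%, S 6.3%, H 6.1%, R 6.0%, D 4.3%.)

Step 1: Observed frequency of 'G' is 8.6%.
Step 2: Compute distances to each reference frequency and sort:
  A (8.2%): difference = 0.4% <-- BEST
  T (9.1%): difference = 0.5% <-- RUNNER-UP
  O (7.5%): difference = 1.1%
  I (7.0%): difference = 1.6%
  N (6.7%): difference = 1.9%
Step 3: Most likely is 'A' (8.2%, diff 0.4%); second most likely is 'T' (9.1%, diff 0.5%).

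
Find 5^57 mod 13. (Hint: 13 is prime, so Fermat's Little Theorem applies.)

Step 1: Since 13 is prime, by Fermat's Little Theorem: 5^12 = 1 (mod 13).
Step 2: Reduce exponent: 57 mod 12 = 9.
Step 3: So 5^57 = 5^9 (mod 13).
Step 4: 5^9 mod 13 = 5.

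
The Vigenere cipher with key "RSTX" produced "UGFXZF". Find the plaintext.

Step 1: Extend key: RSTXRS
Step 2: Decrypt each letter (c - k) mod 26:
  U(20) - R(17) = (20-17) mod 26 = 3 = D
  G(6) - S(18) = (6-18) mod 26 = 14 = O
  F(5) - T(19) = (5-19) mod 26 = 12 = M
  X(23) - X(23) = (23-23) mod 26 = 0 = A
  Z(25) - R(17) = (25-17) mod 26 = 8 = I
  F(5) - S(18) = (5-18) mod 26 = 13 = N
Plaintext: DOMAIN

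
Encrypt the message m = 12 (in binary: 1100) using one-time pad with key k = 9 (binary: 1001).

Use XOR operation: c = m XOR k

Step 1: Write out the XOR operation bit by bit:
  Message: 1100
  Key:     1001
  XOR:     0101
Step 2: Convert to decimal: 0101 = 5.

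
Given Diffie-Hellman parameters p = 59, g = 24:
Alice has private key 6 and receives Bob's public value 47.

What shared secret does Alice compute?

Step 1: s = B^a mod p = 47^6 mod 59.
  47^1 mod 59 = 47
  47^2 mod 59 = (47 * 47) mod 59 = 26
  47^3 mod 59 = (26 * 47) mod 59 = 42
  47^4 mod 59 = (42 * 47) mod 59 = 27
  47^5 mod 59 = (27 * 47) mod 59 = 30
  47^6 mod 59 = (30 * 47) mod 59 = 53
Result: shared secret = 53.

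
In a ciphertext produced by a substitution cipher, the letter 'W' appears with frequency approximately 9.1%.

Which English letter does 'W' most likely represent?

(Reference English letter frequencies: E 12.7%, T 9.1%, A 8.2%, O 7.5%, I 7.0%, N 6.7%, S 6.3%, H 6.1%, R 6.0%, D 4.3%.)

Step 1: The observed frequency is 9.1%.
Step 2: Compare with English frequencies:
  E: 12.7% (difference: 3.6%)
  T: 9.1% (difference: 0.0%) <-- closest
  A: 8.2% (difference: 0.9%)
  O: 7.5% (difference: 1.6%)
  I: 7.0% (difference: 2.1%)
  N: 6.7% (difference: 2.4%)
  S: 6.3% (difference: 2.8%)
  H: 6.1% (difference: 3.0%)
  R: 6.0% (difference: 3.1%)
  D: 4.3% (difference: 4.8%)
Step 3: 'W' most likely represents 'T' (frequency 9.1%).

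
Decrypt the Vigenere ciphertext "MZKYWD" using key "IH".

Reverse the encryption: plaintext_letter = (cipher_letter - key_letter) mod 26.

Step 1: Extend key: IHIHIH
Step 2: Decrypt each letter (c - k) mod 26:
  M(12) - I(8) = (12-8) mod 26 = 4 = E
  Z(25) - H(7) = (25-7) mod 26 = 18 = S
  K(10) - I(8) = (10-8) mod 26 = 2 = C
  Y(24) - H(7) = (24-7) mod 26 = 17 = R
  W(22) - I(8) = (22-8) mod 26 = 14 = O
  D(3) - H(7) = (3-7) mod 26 = 22 = W
Plaintext: ESCROW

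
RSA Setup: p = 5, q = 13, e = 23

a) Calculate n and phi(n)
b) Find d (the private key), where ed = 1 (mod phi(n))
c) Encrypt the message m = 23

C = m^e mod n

Step 1: n = 5 * 13 = 65.
Step 2: phi(n) = (5-1)(13-1) = 4 * 12 = 48.
Step 3: Find d = 23^(-1) mod 48 = 23.
  Verify: 23 * 23 = 529 = 1 (mod 48).
Step 4: C = 23^23 mod 65 = 17.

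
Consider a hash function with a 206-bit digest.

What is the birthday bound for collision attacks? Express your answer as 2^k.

Step 1: The birthday paradox gives collision probability ~50% after sqrt(2^n) = 2^(n/2) hashes.
Step 2: For 206-bit output: 2^(206/2) = 2^103.
Step 3: Approximately 2^103 hash computations needed.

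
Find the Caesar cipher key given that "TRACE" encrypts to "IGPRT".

Step 1: Compare first letters: T (position 19) -> I (position 8).
Step 2: Shift = (8 - 19) mod 26 = 15.
The shift value is 15.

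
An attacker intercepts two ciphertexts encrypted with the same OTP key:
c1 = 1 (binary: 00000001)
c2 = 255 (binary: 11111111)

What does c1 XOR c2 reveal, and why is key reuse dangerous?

Step 1: c1 XOR c2 = (m1 XOR k) XOR (m2 XOR k).
Step 2: By XOR associativity/commutativity: = m1 XOR m2 XOR k XOR k = m1 XOR m2.
Step 3: 00000001 XOR 11111111 = 11111110 = 254.
Step 4: The key cancels out! An attacker learns m1 XOR m2 = 254, revealing the relationship between plaintexts.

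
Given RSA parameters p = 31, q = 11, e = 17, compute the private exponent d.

Step 1: n = 31 * 11 = 341.
Step 2: phi(n) = 30 * 10 = 300.
Step 3: Find d such that 17 * d = 1 (mod 300).
Step 4: d = 17^(-1) mod 300 = 53.
Verification: 17 * 53 = 901 = 3 * 300 + 1.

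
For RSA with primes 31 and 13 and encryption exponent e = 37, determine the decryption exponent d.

Step 1: n = 31 * 13 = 403.
Step 2: phi(n) = 30 * 12 = 360.
Step 3: Find d such that 37 * d = 1 (mod 360).
Step 4: d = 37^(-1) mod 360 = 253.
Verification: 37 * 253 = 9361 = 26 * 360 + 1.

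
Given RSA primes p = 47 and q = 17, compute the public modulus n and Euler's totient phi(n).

Step 1: n = p * q = 47 * 17 = 799.
Step 2: phi(n) = (p-1)(q-1) = 46 * 16 = 736.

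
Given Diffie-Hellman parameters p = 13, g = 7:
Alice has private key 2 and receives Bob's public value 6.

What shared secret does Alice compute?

Step 1: s = B^a mod p = 6^2 mod 13.
  6^1 mod 13 = 6
  6^2 mod 13 = (6 * 6) mod 13 = 10
Result: shared secret = 10.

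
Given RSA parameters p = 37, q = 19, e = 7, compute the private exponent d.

Step 1: n = 37 * 19 = 703.
Step 2: phi(n) = 36 * 18 = 648.
Step 3: Find d such that 7 * d = 1 (mod 648).
Step 4: d = 7^(-1) mod 648 = 463.
Verification: 7 * 463 = 3241 = 5 * 648 + 1.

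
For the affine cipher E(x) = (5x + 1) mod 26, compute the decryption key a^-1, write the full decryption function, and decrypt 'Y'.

Step 1: Find a^-1, the modular inverse of 5 mod 26.
Step 2: We need 5 * a^-1 = 1 (mod 26).
Step 3: 5 * 21 = 105 = 4 * 26 + 1, so a^-1 = 21.
Step 4: D(y) = 21(y - 1) mod 26.
Step 5: Apply to 'Y' (y = 24): D(24) = 21 * (24 - 1) mod 26 = 21 * 23 mod 26 = 15 -> 'P'.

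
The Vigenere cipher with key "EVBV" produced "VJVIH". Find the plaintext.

Step 1: Extend key: EVBVE
Step 2: Decrypt each letter (c - k) mod 26:
  V(21) - E(4) = (21-4) mod 26 = 17 = R
  J(9) - V(21) = (9-21) mod 26 = 14 = O
  V(21) - B(1) = (21-1) mod 26 = 20 = U
  I(8) - V(21) = (8-21) mod 26 = 13 = N
  H(7) - E(4) = (7-4) mod 26 = 3 = D
Plaintext: ROUND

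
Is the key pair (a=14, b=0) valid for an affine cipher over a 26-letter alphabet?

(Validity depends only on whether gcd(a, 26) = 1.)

Step 1: Compute gcd(14, 26).
Step 2: gcd(14, 26) = 2.
Since gcd = 2 != 1, 14 shares a common factor with 26, so it cannot be used.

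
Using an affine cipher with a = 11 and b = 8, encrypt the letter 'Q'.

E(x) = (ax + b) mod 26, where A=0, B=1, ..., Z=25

Step 1: Convert 'Q' to number: x = 16.
Step 2: E(16) = (11 * 16 + 8) mod 26 = 184 mod 26 = 2.
Step 3: Convert 2 back to letter: C.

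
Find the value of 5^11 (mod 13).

Step 1: Compute 5^11 mod 13 step by step, reducing modulo 13 at each step.
  5^1 mod 13 = 5
  5^2 mod 13 = (5 * 5) mod 13 = 12
  5^3 mod 13 = (12 * 5) mod 13 = 8
  5^4 mod 13 = (8 * 5) mod 13 = 1
  5^5 mod 13 = (1 * 5) mod 13 = 5
  5^6 mod 13 = (5 * 5) mod 13 = 12
  5^7 mod 13 = (12 * 5) mod 13 = 8
  5^8 mod 13 = (8 * 5) mod 13 = 1
  5^9 mod 13 = (1 * 5) mod 13 = 5
  5^10 mod 13 = (5 * 5) mod 13 = 12
  5^11 mod 13 = (12 * 5) mod 13 = 8
Step 2: Result = 8.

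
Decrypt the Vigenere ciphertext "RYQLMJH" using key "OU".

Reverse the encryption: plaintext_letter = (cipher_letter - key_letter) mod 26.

Step 1: Extend key: OUOUOUO
Step 2: Decrypt each letter (c - k) mod 26:
  R(17) - O(14) = (17-14) mod 26 = 3 = D
  Y(24) - U(20) = (24-20) mod 26 = 4 = E
  Q(16) - O(14) = (16-14) mod 26 = 2 = C
  L(11) - U(20) = (11-20) mod 26 = 17 = R
  M(12) - O(14) = (12-14) mod 26 = 24 = Y
  J(9) - U(20) = (9-20) mod 26 = 15 = P
  H(7) - O(14) = (7-14) mod 26 = 19 = T
Plaintext: DECRYPT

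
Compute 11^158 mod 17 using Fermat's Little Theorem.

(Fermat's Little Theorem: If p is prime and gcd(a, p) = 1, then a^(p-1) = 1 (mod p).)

Step 1: Since 17 is prime, by Fermat's Little Theorem: 11^16 = 1 (mod 17).
Step 2: Reduce exponent: 158 mod 16 = 14.
Step 3: So 11^158 = 11^14 (mod 17).
Step 4: 11^14 mod 17 = 9.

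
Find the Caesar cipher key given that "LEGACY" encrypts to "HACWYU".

Step 1: Compare first letters: L (position 11) -> H (position 7).
Step 2: Shift = (7 - 11) mod 26 = 22.
The shift value is 22.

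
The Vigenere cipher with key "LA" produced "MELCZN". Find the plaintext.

Step 1: Extend key: LALALA
Step 2: Decrypt each letter (c - k) mod 26:
  M(12) - L(11) = (12-11) mod 26 = 1 = B
  E(4) - A(0) = (4-0) mod 26 = 4 = E
  L(11) - L(11) = (11-11) mod 26 = 0 = A
  C(2) - A(0) = (2-0) mod 26 = 2 = C
  Z(25) - L(11) = (25-11) mod 26 = 14 = O
  N(13) - A(0) = (13-0) mod 26 = 13 = N
Plaintext: BEACON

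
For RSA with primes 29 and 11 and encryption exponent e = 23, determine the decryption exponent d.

Step 1: n = 29 * 11 = 319.
Step 2: phi(n) = 28 * 10 = 280.
Step 3: Find d such that 23 * d = 1 (mod 280).
Step 4: d = 23^(-1) mod 280 = 207.
Verification: 23 * 207 = 4761 = 17 * 280 + 1.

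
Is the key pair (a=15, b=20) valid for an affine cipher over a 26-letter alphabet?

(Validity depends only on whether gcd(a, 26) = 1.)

Step 1: Compute gcd(15, 26).
Step 2: gcd(15, 26) = 1.
Since gcd = 1, 15 is coprime with 26, so it is a valid key.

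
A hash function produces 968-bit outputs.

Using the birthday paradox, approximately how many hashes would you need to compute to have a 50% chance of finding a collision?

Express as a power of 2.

Step 1: The birthday paradox gives collision probability ~50% after sqrt(2^n) = 2^(n/2) hashes.
Step 2: For 968-bit output: 2^(968/2) = 2^484.
Step 3: Approximately 2^484 hash computations needed.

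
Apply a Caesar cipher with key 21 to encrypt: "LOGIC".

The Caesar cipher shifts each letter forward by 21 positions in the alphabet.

Step 1: For each letter, shift forward by 21 positions (mod 26).
  L (position 11) -> position (11+21) mod 26 = 6 -> G
  O (position 14) -> position (14+21) mod 26 = 9 -> J
  G (position 6) -> position (6+21) mod 26 = 1 -> B
  I (position 8) -> position (8+21) mod 26 = 3 -> D
  C (position 2) -> position (2+21) mod 26 = 23 -> X
Result: GJBDX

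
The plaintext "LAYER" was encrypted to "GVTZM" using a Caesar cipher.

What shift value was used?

Step 1: Compare first letters: L (position 11) -> G (position 6).
Step 2: Shift = (6 - 11) mod 26 = 21.
The shift value is 21.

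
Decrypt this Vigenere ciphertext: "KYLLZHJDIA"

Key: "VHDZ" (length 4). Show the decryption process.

Step 1: Key 'VHDZ' has length 4. Extended key: VHDZVHDZVH
Step 2: Decrypt each position:
  K(10) - V(21) = 15 = P
  Y(24) - H(7) = 17 = R
  L(11) - D(3) = 8 = I
  L(11) - Z(25) = 12 = M
  Z(25) - V(21) = 4 = E
  H(7) - H(7) = 0 = A
  J(9) - D(3) = 6 = G
  D(3) - Z(25) = 4 = E
  I(8) - V(21) = 13 = N
  A(0) - H(7) = 19 = T
Plaintext: PRIMEAGENT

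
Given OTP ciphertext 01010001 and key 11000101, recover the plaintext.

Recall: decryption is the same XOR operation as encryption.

Step 1: XOR ciphertext with key:
  Ciphertext: 01010001
  Key:        11000101
  XOR:        10010100
Step 2: Plaintext = 10010100 = 148 in decimal.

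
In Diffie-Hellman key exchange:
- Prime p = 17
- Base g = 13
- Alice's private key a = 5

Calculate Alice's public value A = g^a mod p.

Step 1: A = g^a mod p = 13^5 mod 17.
  13^1 mod 17 = 13
  13^2 mod 17 = (13 * 13) mod 17 = 16
  13^3 mod 17 = (16 * 13) mod 17 = 4
  13^4 mod 17 = (4 * 13) mod 17 = 1
  13^5 mod 17 = (1 * 13) mod 17 = 13
Result: A = 13.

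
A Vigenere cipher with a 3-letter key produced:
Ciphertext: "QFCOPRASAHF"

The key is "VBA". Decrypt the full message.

Step 1: Key 'VBA' has length 3. Extended key: VBAVBAVBAVB
Step 2: Decrypt each position:
  Q(16) - V(21) = 21 = V
  F(5) - B(1) = 4 = E
  C(2) - A(0) = 2 = C
  O(14) - V(21) = 19 = T
  P(15) - B(1) = 14 = O
  R(17) - A(0) = 17 = R
  A(0) - V(21) = 5 = F
  S(18) - B(1) = 17 = R
  A(0) - A(0) = 0 = A
  H(7) - V(21) = 12 = M
  F(5) - B(1) = 4 = E
Plaintext: VECTORFRAME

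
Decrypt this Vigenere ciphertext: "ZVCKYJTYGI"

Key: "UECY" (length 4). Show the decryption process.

Step 1: Key 'UECY' has length 4. Extended key: UECYUECYUE
Step 2: Decrypt each position:
  Z(25) - U(20) = 5 = F
  V(21) - E(4) = 17 = R
  C(2) - C(2) = 0 = A
  K(10) - Y(24) = 12 = M
  Y(24) - U(20) = 4 = E
  J(9) - E(4) = 5 = F
  T(19) - C(2) = 17 = R
  Y(24) - Y(24) = 0 = A
  G(6) - U(20) = 12 = M
  I(8) - E(4) = 4 = E
Plaintext: FRAMEFRAME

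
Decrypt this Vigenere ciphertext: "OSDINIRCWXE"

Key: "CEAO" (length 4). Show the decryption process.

Step 1: Key 'CEAO' has length 4. Extended key: CEAOCEAOCEA
Step 2: Decrypt each position:
  O(14) - C(2) = 12 = M
  S(18) - E(4) = 14 = O
  D(3) - A(0) = 3 = D
  I(8) - O(14) = 20 = U
  N(13) - C(2) = 11 = L
  I(8) - E(4) = 4 = E
  R(17) - A(0) = 17 = R
  C(2) - O(14) = 14 = O
  W(22) - C(2) = 20 = U
  X(23) - E(4) = 19 = T
  E(4) - A(0) = 4 = E
Plaintext: MODULEROUTE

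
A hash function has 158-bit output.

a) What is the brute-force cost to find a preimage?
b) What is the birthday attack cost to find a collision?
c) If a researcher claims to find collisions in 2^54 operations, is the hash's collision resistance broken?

Step 1: Preimage resistance requires brute-force of 2^158 operations.
Step 2: Collision resistance (birthday bound) = 2^(158/2) = 2^79.
Step 3: The claimed attack costs 2^54 operations.
Step 4: Since 2^54 < 2^79, the claimed attack beats the generic birthday bound, so collision resistance is broken.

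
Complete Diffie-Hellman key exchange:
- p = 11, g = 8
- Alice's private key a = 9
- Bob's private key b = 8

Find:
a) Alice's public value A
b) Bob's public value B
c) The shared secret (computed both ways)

Step 1: A = g^a mod p = 8^9 mod 11 = 7.
Step 2: B = g^b mod p = 8^8 mod 11 = 5.
Step 3: Alice computes s = B^a mod p = 5^9 mod 11 = 9.
Step 4: Bob computes s = A^b mod p = 7^8 mod 11 = 9.
Both sides agree: shared secret = 9.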